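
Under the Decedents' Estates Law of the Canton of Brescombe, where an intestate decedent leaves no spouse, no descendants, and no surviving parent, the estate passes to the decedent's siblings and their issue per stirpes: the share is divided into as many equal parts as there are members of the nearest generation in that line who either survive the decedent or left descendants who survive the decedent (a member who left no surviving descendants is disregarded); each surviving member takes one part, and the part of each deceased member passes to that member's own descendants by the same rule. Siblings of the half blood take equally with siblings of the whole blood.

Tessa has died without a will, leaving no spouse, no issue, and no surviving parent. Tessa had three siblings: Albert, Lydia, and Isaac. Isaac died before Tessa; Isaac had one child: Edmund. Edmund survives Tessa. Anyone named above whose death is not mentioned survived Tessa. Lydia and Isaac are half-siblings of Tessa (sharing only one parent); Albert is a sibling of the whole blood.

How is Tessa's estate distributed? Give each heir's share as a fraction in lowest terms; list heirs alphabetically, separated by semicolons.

No spouse, descendants, or parent survives, so the estate passes to Tessa's siblings per stirpes.
Half-blood and whole-blood siblings take equally under the stated rule.
The estate is divided into 3 equal shares of 1/3 among Albert, Lydia, Isaac.
Albert is living and takes 1/3.
Lydia is living and takes 1/3.
Isaac predeceased; the 1/3 allotted to Isaac's branch passes to Isaac's issue by representation.
Edmund is the sole taker at this level and receives the full 1/3.

Albert 1/3; Edmund 1/3; Lydia 1/3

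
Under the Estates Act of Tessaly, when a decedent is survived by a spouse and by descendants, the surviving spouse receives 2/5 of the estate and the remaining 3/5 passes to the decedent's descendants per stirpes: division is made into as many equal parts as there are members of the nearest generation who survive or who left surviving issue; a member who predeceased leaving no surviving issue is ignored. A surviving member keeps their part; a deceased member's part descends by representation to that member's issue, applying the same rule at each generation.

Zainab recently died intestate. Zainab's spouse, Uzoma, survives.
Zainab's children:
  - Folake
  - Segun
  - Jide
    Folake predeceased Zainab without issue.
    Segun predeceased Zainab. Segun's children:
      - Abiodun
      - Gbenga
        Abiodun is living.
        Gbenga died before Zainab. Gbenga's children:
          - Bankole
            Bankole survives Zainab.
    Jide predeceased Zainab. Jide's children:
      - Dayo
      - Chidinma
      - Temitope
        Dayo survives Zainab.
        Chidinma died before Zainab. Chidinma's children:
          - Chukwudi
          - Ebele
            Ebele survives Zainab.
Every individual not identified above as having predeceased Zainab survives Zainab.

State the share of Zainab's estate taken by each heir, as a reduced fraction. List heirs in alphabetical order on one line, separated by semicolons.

Uzoma, as surviving spouse, takes 2/5.
The remaining 3/5 passes to Zainab's descendants per stirpes.
Folake left no surviving issue, so that branch lapses and is disregarded.
The 3/5 is divided into 2 equal shares of 3/10 among Segun, Jide.
Segun predeceased; the 3/10 allotted to Segun's branch passes to Segun's issue by representation.
The 3/10 is divided into 2 equal shares of 3/20 among Abiodun, Gbenga.
Abiodun is living and takes 3/20.
Gbenga predeceased; the 3/20 allotted to Gbenga's branch passes to Gbenga's issue by representation.
Bankole is the sole taker at this level and receives the full 3/20.
Jide predeceased; the 3/10 allotted to Jide's branch passes to Jide's issue by representation.
The 3/10 is divided into 3 equal shares of 1/10 among Dayo, Chidinma, Temitope.
Dayo is living and takes 1/10.
Chidinma predeceased; the 1/10 allotted to Chidinma's branch passes to Chidinma's issue by representation.
The 1/10 is divided into 2 equal shares of 1/20 among Chukwudi, Ebele.
Chukwudi is living and takes 1/20.
Ebele is living and takes 1/20.
Temitope is living and takes 1/10.

Abiodun 3/20; Bankole 3/20; Chukwudi 1/20; Dayo 1/10; Ebele 1/20; Temitope 1/10; Uzoma 2/5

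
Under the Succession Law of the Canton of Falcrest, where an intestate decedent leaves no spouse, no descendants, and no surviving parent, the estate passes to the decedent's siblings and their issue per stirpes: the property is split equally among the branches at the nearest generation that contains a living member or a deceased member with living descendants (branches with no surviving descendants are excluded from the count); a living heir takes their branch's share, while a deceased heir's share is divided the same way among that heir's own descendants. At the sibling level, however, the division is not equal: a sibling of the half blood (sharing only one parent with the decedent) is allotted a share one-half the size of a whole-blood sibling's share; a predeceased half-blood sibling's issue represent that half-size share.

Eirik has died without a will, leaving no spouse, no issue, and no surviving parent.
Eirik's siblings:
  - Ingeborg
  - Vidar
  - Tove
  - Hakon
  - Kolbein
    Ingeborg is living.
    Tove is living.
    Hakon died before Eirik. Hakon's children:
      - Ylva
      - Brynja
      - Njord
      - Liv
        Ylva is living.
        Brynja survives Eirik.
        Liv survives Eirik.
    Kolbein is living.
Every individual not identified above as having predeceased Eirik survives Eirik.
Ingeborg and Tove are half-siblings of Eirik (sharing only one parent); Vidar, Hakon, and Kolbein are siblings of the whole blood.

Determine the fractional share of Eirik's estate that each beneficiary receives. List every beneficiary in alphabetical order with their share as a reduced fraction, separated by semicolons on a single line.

No spouse, descendants, or parent survives, so the estate passes to Eirik's siblings per stirpes.
Half-blood siblings count for one-half the weight of whole-blood siblings at the initial division.
Dividing 1 in proportion to weights (total weight 4): Ingeborg (weight 1/2) → 1/8; Vidar (weight 1) → 1/4; Tove (weight 1/2) → 1/8; Hakon (weight 1) → 1/4; Kolbein (weight 1) → 1/4.
Ingeborg is living and takes 1/8.
Vidar is living and takes 1/4.
Tove is living and takes 1/8.
Hakon predeceased; the 1/4 allotted to Hakon's branch passes to Hakon's issue by representation.
The 1/4 is divided into 4 equal shares of 1/16 among Ylva, Brynja, Njord, Liv.
Ylva is living and takes 1/16.
Brynja is living and takes 1/16.
Njord is living and takes 1/16.
Liv is living and takes 1/16.
Kolbein is living and takes 1/4.

Brynja 1/16; Ingeborg 1/8; Kolbein 1/4; Liv 1/16; Njord 1/16; Tove 1/8; Vidar 1/4; Ylva 1/16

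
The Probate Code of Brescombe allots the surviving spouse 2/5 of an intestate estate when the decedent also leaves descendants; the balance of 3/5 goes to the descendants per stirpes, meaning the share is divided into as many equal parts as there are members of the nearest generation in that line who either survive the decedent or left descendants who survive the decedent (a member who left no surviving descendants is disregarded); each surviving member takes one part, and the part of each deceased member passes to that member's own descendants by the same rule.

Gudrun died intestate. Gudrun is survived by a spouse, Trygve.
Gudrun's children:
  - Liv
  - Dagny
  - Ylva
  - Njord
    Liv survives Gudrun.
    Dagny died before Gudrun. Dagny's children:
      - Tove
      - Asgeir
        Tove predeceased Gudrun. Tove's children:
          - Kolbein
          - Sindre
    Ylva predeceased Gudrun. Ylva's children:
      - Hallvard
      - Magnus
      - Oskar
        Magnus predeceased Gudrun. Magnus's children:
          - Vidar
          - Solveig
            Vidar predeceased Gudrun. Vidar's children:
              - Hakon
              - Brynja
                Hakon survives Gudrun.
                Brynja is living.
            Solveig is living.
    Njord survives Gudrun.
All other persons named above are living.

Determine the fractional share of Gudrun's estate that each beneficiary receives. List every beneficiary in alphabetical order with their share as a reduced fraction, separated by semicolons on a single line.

Trygve, as surviving spouse, takes 2/5.
The remaining 3/5 passes to Gudrun's descendants per stirpes.
The 3/5 is divided into 4 equal shares of 3/20 among Liv, Dagny, Ylva, Njord.
Liv is living and takes 3/20.
Dagny predeceased; the 3/20 allotted to Dagny's branch passes to Dagny's issue by representation.
The 3/20 is divided into 2 equal shares of 3/40 among Tove, Asgeir.
Tove predeceased; the 3/40 allotted to Tove's branch passes to Tove's issue by representation.
The 3/40 is divided into 2 equal shares of 3/80 among Kolbein, Sindre.
Kolbein is living and takes 3/80.
Sindre is living and takes 3/80.
Asgeir is living and takes 3/40.
Ylva predeceased; the 3/20 allotted to Ylva's branch passes to Ylva's issue by representation.
The 3/20 is divided into 3 equal shares of 1/20 among Hallvard, Magnus, Oskar.
Hallvard is living and takes 1/20.
Magnus predeceased; the 1/20 allotted to Magnus's branch passes to Magnus's issue by representation.
The 1/20 is divided into 2 equal shares of 1/40 among Vidar, Solveig.
Vidar predeceased; the 1/40 allotted to Vidar's branch passes to Vidar's issue by representation.
The 1/40 is divided into 2 equal shares of 1/80 among Hakon, Brynja.
Hakon is living and takes 1/80.
Brynja is living and takes 1/80.
Solveig is living and takes 1/40.
Oskar is living and takes 1/20.
Njord is living and takes 3/20.

Asgeir 3/40; Brynja 1/80; Hakon 1/80; Hallvard 1/20; Kolbein 3/80; Liv 3/20; Njord 3/20; Oskar 1/20; Sindre 3/80; Solveig 1/40; Trygve 2/5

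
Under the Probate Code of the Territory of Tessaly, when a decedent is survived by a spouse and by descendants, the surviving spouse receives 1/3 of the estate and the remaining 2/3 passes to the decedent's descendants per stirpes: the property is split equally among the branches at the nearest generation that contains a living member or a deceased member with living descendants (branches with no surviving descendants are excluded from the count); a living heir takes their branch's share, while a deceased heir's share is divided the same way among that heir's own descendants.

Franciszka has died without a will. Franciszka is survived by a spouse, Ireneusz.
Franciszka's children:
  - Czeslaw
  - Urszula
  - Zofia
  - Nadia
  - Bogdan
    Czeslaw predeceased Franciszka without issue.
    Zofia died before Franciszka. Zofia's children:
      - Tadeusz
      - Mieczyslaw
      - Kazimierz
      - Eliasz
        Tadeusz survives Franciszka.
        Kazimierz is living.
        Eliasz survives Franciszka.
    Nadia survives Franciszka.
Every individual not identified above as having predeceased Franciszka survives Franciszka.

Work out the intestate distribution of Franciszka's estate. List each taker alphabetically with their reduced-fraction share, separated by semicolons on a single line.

Bogdan 1/6; Eliasz 1/24; Ireneusz 1/3; Kazimierz 1/24; Mieczyslaw 1/24; Nadia 1/6; Tadeusz 1/24; Urszula 1/6

Ireneusz, as surviving spouse, takes 1/3.
The remaining 2/3 passes to Franciszka's descendants per stirpes.
Czeslaw left no surviving issue, so that branch lapses and is disregarded.
The 2/3 is divided into 4 equal shares of 1/6 among Urszula, Zofia, Nadia, Bogdan.
Urszula is living and takes 1/6.
Zofia predeceased; the 1/6 allotted to Zofia's branch passes to Zofia's issue by representation.
The 1/6 is divided into 4 equal shares of 1/24 among Tadeusz, Mieczyslaw, Kazimierz, Eliasz.
Tadeusz is living and takes 1/24.
Mieczyslaw is living and takes 1/24.
Kazimierz is living and takes 1/24.
Eliasz is living and takes 1/24.
Nadia is living and takes 1/6.
Bogdan is living and takes 1/6.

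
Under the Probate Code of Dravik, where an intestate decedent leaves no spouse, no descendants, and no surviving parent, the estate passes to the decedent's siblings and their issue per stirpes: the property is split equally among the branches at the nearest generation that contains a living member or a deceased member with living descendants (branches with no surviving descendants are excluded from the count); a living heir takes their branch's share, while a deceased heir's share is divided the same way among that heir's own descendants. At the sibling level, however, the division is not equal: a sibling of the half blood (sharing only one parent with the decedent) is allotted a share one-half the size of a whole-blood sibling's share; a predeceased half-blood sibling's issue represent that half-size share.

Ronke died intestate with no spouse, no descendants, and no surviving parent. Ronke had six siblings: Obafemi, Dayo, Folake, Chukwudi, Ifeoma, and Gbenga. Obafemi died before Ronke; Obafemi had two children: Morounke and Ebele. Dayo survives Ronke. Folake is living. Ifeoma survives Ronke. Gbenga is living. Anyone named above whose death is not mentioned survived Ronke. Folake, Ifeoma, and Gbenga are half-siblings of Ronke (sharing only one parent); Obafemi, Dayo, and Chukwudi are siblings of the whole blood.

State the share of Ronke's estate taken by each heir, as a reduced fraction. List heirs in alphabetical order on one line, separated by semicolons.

Chukwudi 2/9; Dayo 2/9; Ebele 1/9; Folake 1/9; Gbenga 1/9; Ifeoma 1/9; Morounke 1/9

No spouse, descendants, or parent survives, so the estate passes to Ronke's siblings per stirpes.
Half-blood siblings count for one-half the weight of whole-blood siblings at the initial division.
Dividing 1 in proportion to weights (total weight 9/2): Obafemi (weight 1) → 2/9; Dayo (weight 1) → 2/9; Folake (weight 1/2) → 1/9; Chukwudi (weight 1) → 2/9; Ifeoma (weight 1/2) → 1/9; Gbenga (weight 1/2) → 1/9.
Obafemi predeceased; the 2/9 allotted to Obafemi's branch passes to Obafemi's issue by representation.
The 2/9 is divided into 2 equal shares of 1/9 among Morounke, Ebele.
Morounke is living and takes 1/9.
Ebele is living and takes 1/9.
Dayo is living and takes 2/9.
Folake is living and takes 1/9.
Chukwudi is living and takes 2/9.
Ifeoma is living and takes 1/9.
Gbenga is living and takes 1/9.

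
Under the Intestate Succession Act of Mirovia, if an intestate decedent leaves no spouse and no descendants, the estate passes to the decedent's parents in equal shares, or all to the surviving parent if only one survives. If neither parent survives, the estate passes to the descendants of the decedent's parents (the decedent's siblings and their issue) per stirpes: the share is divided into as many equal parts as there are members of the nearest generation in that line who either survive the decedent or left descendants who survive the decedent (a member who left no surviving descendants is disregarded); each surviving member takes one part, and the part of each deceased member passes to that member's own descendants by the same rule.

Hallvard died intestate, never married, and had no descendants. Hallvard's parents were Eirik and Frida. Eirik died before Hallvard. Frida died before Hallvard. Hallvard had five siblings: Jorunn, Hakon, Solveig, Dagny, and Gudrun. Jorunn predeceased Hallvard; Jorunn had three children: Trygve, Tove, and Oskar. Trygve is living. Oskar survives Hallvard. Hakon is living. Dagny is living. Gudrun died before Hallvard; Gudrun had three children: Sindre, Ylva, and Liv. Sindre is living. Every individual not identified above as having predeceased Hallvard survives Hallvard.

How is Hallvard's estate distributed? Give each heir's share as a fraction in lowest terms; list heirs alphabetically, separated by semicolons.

Dagny 1/5; Hakon 1/5; Liv 1/15; Oskar 1/15; Sindre 1/15; Solveig 1/5; Tove 1/15; Trygve 1/15; Ylva 1/15

Neither parent survives and there are no descendants, so the estate passes to Hallvard's siblings and their issue per stirpes.
The estate is divided into 5 equal shares of 1/5 among Jorunn, Hakon, Solveig, Dagny, Gudrun.
Jorunn predeceased; the 1/5 allotted to Jorunn's branch passes to Jorunn's issue by representation.
The 1/5 is divided into 3 equal shares of 1/15 among Trygve, Tove, Oskar.
Trygve is living and takes 1/15.
Tove is living and takes 1/15.
Oskar is living and takes 1/15.
Hakon is living and takes 1/5.
Solveig is living and takes 1/5.
Dagny is living and takes 1/5.
Gudrun predeceased; the 1/5 allotted to Gudrun's branch passes to Gudrun's issue by representation.
The 1/5 is divided into 3 equal shares of 1/15 among Sindre, Ylva, Liv.
Sindre is living and takes 1/15.
Ylva is living and takes 1/15.
Liv is living and takes 1/15.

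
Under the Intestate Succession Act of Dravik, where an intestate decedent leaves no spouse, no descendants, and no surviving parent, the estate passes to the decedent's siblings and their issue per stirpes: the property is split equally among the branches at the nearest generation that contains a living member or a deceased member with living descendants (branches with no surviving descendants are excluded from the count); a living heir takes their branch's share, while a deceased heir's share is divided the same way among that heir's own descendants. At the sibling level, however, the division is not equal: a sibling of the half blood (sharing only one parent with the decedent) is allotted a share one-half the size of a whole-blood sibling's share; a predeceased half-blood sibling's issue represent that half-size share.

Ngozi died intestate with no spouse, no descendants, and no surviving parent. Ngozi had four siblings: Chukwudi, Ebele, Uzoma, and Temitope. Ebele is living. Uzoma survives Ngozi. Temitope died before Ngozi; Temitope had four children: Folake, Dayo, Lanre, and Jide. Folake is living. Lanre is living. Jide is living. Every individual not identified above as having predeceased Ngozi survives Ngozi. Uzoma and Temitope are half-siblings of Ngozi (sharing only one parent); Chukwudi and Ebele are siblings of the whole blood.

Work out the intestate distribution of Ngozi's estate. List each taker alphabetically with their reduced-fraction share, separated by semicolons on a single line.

No spouse, descendants, or parent survives, so the estate passes to Ngozi's siblings per stirpes.
Half-blood siblings count for one-half the weight of whole-blood siblings at the initial division.
Dividing 1 in proportion to weights (total weight 3): Chukwudi (weight 1) → 1/3; Ebele (weight 1) → 1/3; Uzoma (weight 1/2) → 1/6; Temitope (weight 1/2) → 1/6.
Chukwudi is living and takes 1/3.
Ebele is living and takes 1/3.
Uzoma is living and takes 1/6.
Temitope predeceased; the 1/6 allotted to Temitope's branch passes to Temitope's issue by representation.
The 1/6 is divided into 4 equal shares of 1/24 among Folake, Dayo, Lanre, Jide.
Folake is living and takes 1/24.
Dayo is living and takes 1/24.
Lanre is living and takes 1/24.
Jide is living and takes 1/24.

Chukwudi 1/3; Dayo 1/24; Ebele 1/3; Folake 1/24; Jide 1/24; Lanre 1/24; Uzoma 1/6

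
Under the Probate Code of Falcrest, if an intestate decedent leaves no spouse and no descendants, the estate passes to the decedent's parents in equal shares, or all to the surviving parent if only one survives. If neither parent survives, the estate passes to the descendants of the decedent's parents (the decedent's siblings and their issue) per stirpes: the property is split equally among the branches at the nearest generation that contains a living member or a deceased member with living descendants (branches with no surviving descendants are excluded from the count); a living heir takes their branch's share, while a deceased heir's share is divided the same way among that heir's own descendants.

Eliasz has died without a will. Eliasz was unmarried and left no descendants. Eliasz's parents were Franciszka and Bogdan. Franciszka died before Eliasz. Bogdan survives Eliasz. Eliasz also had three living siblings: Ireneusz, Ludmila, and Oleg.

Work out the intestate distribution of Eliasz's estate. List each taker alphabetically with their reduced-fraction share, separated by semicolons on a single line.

Bogdan 1

Only one parent, Bogdan, survives, so Bogdan takes the entire estate. The siblings take nothing because a surviving parent has priority.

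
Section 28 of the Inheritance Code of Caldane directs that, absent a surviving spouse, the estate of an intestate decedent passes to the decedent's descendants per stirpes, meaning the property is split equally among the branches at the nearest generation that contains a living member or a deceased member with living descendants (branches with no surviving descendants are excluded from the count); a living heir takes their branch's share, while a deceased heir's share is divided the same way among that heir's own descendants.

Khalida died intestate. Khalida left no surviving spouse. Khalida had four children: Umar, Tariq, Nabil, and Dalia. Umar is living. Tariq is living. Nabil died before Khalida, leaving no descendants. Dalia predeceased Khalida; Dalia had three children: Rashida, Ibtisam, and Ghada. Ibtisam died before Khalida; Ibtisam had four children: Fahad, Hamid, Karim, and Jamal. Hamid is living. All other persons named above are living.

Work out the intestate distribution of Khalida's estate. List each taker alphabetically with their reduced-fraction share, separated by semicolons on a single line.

There is no surviving spouse, so the entire estate passes to Khalida's descendants per stirpes.
Nabil left no surviving issue, so that branch lapses and is disregarded.
The estate is divided into 3 equal shares of 1/3 among Umar, Tariq, Dalia.
Umar is living and takes 1/3.
Tariq is living and takes 1/3.
Dalia predeceased; the 1/3 allotted to Dalia's branch passes to Dalia's issue by representation.
The 1/3 is divided into 3 equal shares of 1/9 among Rashida, Ibtisam, Ghada.
Rashida is living and takes 1/9.
Ibtisam predeceased; the 1/9 allotted to Ibtisam's branch passes to Ibtisam's issue by representation.
The 1/9 is divided into 4 equal shares of 1/36 among Fahad, Hamid, Karim, Jamal.
Fahad is living and takes 1/36.
Hamid is living and takes 1/36.
Karim is living and takes 1/36.
Jamal is living and takes 1/36.
Ghada is living and takes 1/9.

Fahad 1/36; Ghada 1/9; Hamid 1/36; Jamal 1/36; Karim 1/36; Rashida 1/9; Tariq 1/3; Umar 1/3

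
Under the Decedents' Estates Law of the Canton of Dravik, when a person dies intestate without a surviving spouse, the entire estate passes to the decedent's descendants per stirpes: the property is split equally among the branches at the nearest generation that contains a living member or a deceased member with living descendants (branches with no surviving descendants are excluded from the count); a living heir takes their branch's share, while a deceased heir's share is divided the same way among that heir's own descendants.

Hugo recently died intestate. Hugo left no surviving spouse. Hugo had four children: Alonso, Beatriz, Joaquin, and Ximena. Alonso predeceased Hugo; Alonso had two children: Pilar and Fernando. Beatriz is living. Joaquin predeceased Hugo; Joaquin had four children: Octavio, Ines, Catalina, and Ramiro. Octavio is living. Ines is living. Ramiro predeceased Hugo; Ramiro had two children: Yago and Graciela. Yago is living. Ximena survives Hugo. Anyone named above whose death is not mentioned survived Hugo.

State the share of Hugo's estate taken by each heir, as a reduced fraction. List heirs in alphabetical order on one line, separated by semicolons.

Beatriz 1/4; Catalina 1/16; Fernando 1/8; Graciela 1/32; Ines 1/16; Octavio 1/16; Pilar 1/8; Ximena 1/4; Yago 1/32

There is no surviving spouse, so the entire estate passes to Hugo's descendants per stirpes.
The estate is divided into 4 equal shares of 1/4 among Alonso, Beatriz, Joaquin, Ximena.
Alonso predeceased; the 1/4 allotted to Alonso's branch passes to Alonso's issue by representation.
The 1/4 is divided into 2 equal shares of 1/8 among Pilar, Fernando.
Pilar is living and takes 1/8.
Fernando is living and takes 1/8.
Beatriz is living and takes 1/4.
Joaquin predeceased; the 1/4 allotted to Joaquin's branch passes to Joaquin's issue by representation.
The 1/4 is divided into 4 equal shares of 1/16 among Octavio, Ines, Catalina, Ramiro.
Octavio is living and takes 1/16.
Ines is living and takes 1/16.
Catalina is living and takes 1/16.
Ramiro predeceased; the 1/16 allotted to Ramiro's branch passes to Ramiro's issue by representation.
The 1/16 is divided into 2 equal shares of 1/32 among Yago, Graciela.
Yago is living and takes 1/32.
Graciela is living and takes 1/32.
Ximena is living and takes 1/4.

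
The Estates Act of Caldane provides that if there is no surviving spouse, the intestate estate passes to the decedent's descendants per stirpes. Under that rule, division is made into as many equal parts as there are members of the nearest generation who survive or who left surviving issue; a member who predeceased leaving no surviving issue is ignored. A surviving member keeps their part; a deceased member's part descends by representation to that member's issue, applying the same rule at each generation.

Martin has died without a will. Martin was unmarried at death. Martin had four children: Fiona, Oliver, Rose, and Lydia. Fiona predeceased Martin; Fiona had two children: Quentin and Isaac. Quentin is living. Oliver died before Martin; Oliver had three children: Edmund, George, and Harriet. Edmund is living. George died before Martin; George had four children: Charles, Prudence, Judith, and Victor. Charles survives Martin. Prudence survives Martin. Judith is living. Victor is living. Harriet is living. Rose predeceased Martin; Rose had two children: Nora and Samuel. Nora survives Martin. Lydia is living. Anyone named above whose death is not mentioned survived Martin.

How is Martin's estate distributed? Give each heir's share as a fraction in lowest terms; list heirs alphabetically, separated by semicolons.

Charles 1/48; Edmund 1/12; Harriet 1/12; Isaac 1/8; Judith 1/48; Lydia 1/4; Nora 1/8; Prudence 1/48; Quentin 1/8; Samuel 1/8; Victor 1/48

There is no surviving spouse, so the entire estate passes to Martin's descendants per stirpes.
The estate is divided into 4 equal shares of 1/4 among Fiona, Oliver, Rose, Lydia.
Fiona predeceased; the 1/4 allotted to Fiona's branch passes to Fiona's issue by representation.
The 1/4 is divided into 2 equal shares of 1/8 among Quentin, Isaac.
Quentin is living and takes 1/8.
Isaac is living and takes 1/8.
Oliver predeceased; the 1/4 allotted to Oliver's branch passes to Oliver's issue by representation.
The 1/4 is divided into 3 equal shares of 1/12 among Edmund, George, Harriet.
Edmund is living and takes 1/12.
George predeceased; the 1/12 allotted to George's branch passes to George's issue by representation.
The 1/12 is divided into 4 equal shares of 1/48 among Charles, Prudence, Judith, Victor.
Charles is living and takes 1/48.
Prudence is living and takes 1/48.
Judith is living and takes 1/48.
Victor is living and takes 1/48.
Harriet is living and takes 1/12.
Rose predeceased; the 1/4 allotted to Rose's branch passes to Rose's issue by representation.
The 1/4 is divided into 2 equal shares of 1/8 among Nora, Samuel.
Nora is living and takes 1/8.
Samuel is living and takes 1/8.
Lydia is living and takes 1/4.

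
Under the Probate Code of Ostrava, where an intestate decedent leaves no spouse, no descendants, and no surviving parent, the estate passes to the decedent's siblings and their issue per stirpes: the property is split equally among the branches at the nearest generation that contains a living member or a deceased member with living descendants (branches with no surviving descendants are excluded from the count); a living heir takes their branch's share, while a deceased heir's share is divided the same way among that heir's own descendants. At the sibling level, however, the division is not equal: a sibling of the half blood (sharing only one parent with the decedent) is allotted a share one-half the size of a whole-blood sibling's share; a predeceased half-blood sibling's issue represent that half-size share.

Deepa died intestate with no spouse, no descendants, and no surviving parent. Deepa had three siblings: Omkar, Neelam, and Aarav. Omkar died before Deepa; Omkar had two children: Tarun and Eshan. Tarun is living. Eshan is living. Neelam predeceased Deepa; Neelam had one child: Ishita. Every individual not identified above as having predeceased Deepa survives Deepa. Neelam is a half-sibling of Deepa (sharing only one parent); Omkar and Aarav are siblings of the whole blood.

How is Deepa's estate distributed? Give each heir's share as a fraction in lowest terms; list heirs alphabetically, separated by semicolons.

No spouse, descendants, or parent survives, so the estate passes to Deepa's siblings per stirpes.
Half-blood siblings count for one-half the weight of whole-blood siblings at the initial division.
Dividing 1 in proportion to weights (total weight 5/2): Omkar (weight 1) → 2/5; Neelam (weight 1/2) → 1/5; Aarav (weight 1) → 2/5.
Omkar predeceased; the 2/5 allotted to Omkar's branch passes to Omkar's issue by representation.
The 2/5 is divided into 2 equal shares of 1/5 among Tarun, Eshan.
Tarun is living and takes 1/5.
Eshan is living and takes 1/5.
Neelam predeceased; the 1/5 allotted to Neelam's branch passes to Neelam's issue by representation.
Ishita is the sole taker at this level and receives the full 1/5.
Aarav is living and takes 2/5.

Aarav 2/5; Eshan 1/5; Ishita 1/5; Tarun 1/5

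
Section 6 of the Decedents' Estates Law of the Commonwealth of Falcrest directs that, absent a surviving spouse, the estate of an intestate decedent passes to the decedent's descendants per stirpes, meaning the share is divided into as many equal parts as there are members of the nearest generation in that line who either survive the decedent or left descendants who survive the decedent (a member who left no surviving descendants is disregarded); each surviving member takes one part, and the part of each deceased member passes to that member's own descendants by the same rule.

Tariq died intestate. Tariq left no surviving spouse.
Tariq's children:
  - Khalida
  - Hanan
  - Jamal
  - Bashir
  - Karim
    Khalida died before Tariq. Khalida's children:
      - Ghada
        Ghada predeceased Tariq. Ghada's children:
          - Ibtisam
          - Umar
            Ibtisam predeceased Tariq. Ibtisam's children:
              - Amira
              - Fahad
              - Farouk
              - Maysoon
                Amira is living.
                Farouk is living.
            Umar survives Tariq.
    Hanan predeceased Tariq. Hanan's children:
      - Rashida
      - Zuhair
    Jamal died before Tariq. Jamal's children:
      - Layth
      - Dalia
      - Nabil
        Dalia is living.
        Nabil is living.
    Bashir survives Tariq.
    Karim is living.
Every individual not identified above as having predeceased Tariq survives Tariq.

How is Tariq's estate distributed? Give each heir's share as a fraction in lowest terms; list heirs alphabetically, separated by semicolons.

There is no surviving spouse, so the entire estate passes to Tariq's descendants per stirpes.
The estate is divided into 5 equal shares of 1/5 among Khalida, Hanan, Jamal, Bashir, Karim.
Khalida predeceased; the 1/5 allotted to Khalida's branch passes to Khalida's issue by representation.
Ghada's line is the sole branch at this level, so the full 1/5 passes to Ghada's issue by representation.
The 1/5 is divided into 2 equal shares of 1/10 among Ibtisam, Umar.
Ibtisam predeceased; the 1/10 allotted to Ibtisam's branch passes to Ibtisam's issue by representation.
The 1/10 is divided into 4 equal shares of 1/40 among Amira, Fahad, Farouk, Maysoon.
Amira is living and takes 1/40.
Fahad is living and takes 1/40.
Farouk is living and takes 1/40.
Maysoon is living and takes 1/40.
Umar is living and takes 1/10.
Hanan predeceased; the 1/5 allotted to Hanan's branch passes to Hanan's issue by representation.
The 1/5 is divided into 2 equal shares of 1/10 among Rashida, Zuhair.
Rashida is living and takes 1/10.
Zuhair is living and takes 1/10.
Jamal predeceased; the 1/5 allotted to Jamal's branch passes to Jamal's issue by representation.
The 1/5 is divided into 3 equal shares of 1/15 among Layth, Dalia, Nabil.
Layth is living and takes 1/15.
Dalia is living and takes 1/15.
Nabil is living and takes 1/15.
Bashir is living and takes 1/5.
Karim is living and takes 1/5.

Amira 1/40; Bashir 1/5; Dalia 1/15; Fahad 1/40; Farouk 1/40; Karim 1/5; Layth 1/15; Maysoon 1/40; Nabil 1/15; Rashida 1/10; Umar 1/10; Zuhair 1/10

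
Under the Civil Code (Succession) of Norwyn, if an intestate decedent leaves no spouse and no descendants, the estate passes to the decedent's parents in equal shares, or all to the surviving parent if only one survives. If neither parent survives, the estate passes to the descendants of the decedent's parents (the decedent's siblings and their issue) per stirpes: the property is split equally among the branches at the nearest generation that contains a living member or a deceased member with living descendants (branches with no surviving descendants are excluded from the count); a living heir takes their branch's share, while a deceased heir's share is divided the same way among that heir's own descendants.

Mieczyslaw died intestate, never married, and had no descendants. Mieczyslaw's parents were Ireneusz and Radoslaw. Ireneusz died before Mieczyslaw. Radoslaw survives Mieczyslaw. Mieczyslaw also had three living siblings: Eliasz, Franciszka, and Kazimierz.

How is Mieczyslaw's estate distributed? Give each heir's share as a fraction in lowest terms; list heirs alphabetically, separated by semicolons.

Only one parent, Radoslaw, survives, so Radoslaw takes the entire estate. The siblings take nothing because a surviving parent has priority.

Radoslaw 1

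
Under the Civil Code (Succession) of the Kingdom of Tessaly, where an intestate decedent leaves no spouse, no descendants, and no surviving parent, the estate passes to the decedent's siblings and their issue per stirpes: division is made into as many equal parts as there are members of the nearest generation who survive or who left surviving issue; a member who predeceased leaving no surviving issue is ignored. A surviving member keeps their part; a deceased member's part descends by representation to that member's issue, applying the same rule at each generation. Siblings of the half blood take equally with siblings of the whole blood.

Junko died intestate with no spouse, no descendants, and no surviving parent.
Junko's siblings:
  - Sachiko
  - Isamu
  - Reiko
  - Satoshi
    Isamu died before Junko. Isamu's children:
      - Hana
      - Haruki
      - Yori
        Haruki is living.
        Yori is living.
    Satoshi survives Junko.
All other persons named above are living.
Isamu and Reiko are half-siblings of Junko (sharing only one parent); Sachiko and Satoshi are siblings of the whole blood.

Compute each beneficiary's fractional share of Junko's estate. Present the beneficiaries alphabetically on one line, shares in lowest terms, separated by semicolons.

Hana 1/12; Haruki 1/12; Reiko 1/4; Sachiko 1/4; Satoshi 1/4; Yori 1/12

No spouse, descendants, or parent survives, so the estate passes to Junko's siblings per stirpes.
Half-blood and whole-blood siblings take equally under the stated rule.
The estate is divided into 4 equal shares of 1/4 among Sachiko, Isamu, Reiko, Satoshi.
Sachiko is living and takes 1/4.
Isamu predeceased; the 1/4 allotted to Isamu's branch passes to Isamu's issue by representation.
The 1/4 is divided into 3 equal shares of 1/12 among Hana, Haruki, Yori.
Hana is living and takes 1/12.
Haruki is living and takes 1/12.
Yori is living and takes 1/12.
Reiko is living and takes 1/4.
Satoshi is living and takes 1/4.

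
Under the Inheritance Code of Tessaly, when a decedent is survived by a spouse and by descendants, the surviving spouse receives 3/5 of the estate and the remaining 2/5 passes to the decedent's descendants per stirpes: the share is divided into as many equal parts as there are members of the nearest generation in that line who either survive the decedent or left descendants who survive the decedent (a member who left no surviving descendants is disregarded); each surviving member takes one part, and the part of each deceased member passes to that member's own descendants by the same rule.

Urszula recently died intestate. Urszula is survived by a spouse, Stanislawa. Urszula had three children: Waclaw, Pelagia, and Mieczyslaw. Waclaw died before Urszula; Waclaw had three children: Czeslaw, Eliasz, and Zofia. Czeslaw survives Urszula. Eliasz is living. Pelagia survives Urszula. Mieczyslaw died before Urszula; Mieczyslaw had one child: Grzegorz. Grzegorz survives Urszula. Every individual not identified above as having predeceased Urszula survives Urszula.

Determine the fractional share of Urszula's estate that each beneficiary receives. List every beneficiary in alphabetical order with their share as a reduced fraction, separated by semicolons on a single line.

Stanislawa, as surviving spouse, takes 3/5.
The remaining 2/5 passes to Urszula's descendants per stirpes.
The 2/5 is divided into 3 equal shares of 2/15 among Waclaw, Pelagia, Mieczyslaw.
Waclaw predeceased; the 2/15 allotted to Waclaw's branch passes to Waclaw's issue by representation.
The 2/15 is divided into 3 equal shares of 2/45 among Czeslaw, Eliasz, Zofia.
Czeslaw is living and takes 2/45.
Eliasz is living and takes 2/45.
Zofia is living and takes 2/45.
Pelagia is living and takes 2/15.
Mieczyslaw predeceased; the 2/15 allotted to Mieczyslaw's branch passes to Mieczyslaw's issue by representation.
Grzegorz is the sole taker at this level and receives the full 2/15.

Czeslaw 2/45; Eliasz 2/45; Grzegorz 2/15; Pelagia 2/15; Stanislawa 3/5; Zofia 2/45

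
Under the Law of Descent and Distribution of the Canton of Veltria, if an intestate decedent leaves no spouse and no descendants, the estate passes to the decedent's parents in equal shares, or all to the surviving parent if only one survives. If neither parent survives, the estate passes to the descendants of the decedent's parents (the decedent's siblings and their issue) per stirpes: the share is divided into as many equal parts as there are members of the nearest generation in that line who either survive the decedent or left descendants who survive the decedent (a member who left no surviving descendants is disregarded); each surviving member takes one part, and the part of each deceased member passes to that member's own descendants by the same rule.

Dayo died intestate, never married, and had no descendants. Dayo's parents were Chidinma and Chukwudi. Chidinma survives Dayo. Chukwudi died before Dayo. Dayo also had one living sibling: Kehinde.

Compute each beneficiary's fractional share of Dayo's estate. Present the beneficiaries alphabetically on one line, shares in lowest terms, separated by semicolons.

Only one parent, Chidinma, survives, so Chidinma takes the entire estate. The siblings take nothing because a surviving parent has priority.

Chidinma 1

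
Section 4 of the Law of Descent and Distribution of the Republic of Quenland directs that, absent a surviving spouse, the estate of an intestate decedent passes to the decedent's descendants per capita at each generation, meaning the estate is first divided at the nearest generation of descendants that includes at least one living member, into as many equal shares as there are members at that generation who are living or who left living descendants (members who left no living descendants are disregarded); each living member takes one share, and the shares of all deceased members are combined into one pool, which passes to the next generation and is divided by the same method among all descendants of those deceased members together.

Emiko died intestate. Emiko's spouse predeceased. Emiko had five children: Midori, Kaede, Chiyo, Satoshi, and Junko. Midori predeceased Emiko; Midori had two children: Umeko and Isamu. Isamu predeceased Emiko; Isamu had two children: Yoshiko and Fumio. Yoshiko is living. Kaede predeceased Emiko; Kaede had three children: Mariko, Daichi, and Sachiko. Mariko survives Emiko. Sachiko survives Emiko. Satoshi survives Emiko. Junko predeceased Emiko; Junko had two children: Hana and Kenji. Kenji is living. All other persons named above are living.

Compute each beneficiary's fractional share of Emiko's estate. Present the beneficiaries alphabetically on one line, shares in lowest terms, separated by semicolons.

Chiyo 1/5; Daichi 3/35; Fumio 3/70; Hana 3/35; Kenji 3/35; Mariko 3/35; Sachiko 3/35; Satoshi 1/5; Umeko 3/35; Yoshiko 3/70

There is no surviving spouse, so the entire estate passes to Emiko's descendants per capita at each generation.
At generation 1 (Midori, Kaede, Chiyo, Satoshi, Junko) there are 5 shares of (1)/5 = 1/5 each.
Living: Chiyo and Satoshi — each takes 1/5.
Deceased: Midori, Kaede, and Junko. Their combined 3/5 is pooled and carried to generation 2.
At generation 2 (Umeko, Isamu, Mariko, Daichi, Sachiko, Hana, Kenji) there are 7 shares of (3/5)/7 = 3/35 each.
Living: Umeko, Mariko, Daichi, Sachiko, Hana, and Kenji — each takes 3/35.
Deceased: Isamu. That 3/35 share is carried to generation 3.
At generation 3 (Yoshiko, Fumio) there are 2 shares of (3/35)/2 = 3/70 each.
Living: Yoshiko and Fumio — each takes 3/70.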